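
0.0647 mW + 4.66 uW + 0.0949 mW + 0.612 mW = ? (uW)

In uW:
  0.0647 mW = 0.0647e3 uW = 64.7
  4.66 uW → 4.66
  0.0949 mW = 0.0949e3 uW = 94.9
  0.612 mW = 0.612e3 uW = 612
Sum: 64.7 + 4.66 + 94.9 + 612 = 776.26

776.26 uW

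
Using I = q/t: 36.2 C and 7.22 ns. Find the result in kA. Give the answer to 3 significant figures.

5010000 kA

(36.2) / (7.22e-9) = 5.0139e9 A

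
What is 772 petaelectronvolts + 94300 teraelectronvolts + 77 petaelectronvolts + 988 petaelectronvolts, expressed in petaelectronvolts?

1931.3 petaelectronvolts

In petaelectronvolts:
  772 petaelectronvolts → 772
  94300 teraelectronvolts = 94300 × 10^-3 petaelectronvolts = 94.3
  77 petaelectronvolts → 77
  988 petaelectronvolts → 988
Sum: 772 + 94.3 + 77 + 988 = 1931.3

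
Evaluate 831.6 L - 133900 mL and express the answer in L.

697.7 L

In L:
  831.6 L → 831.6
  133900 mL = 133900e-3 L = 133.9
Difference: 831.6 - 133.9 = 697.7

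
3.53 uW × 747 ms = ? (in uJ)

3.53 × 10^-6 × 747 × 10^-3 = 2636.91 × 10^-9 J

2.63691 uJ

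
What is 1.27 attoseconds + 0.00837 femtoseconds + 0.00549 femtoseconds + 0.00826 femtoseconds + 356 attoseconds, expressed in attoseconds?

In attoseconds:
  1.27 attoseconds → 1.27
  0.00837 femtoseconds = 0.00837e3 attoseconds = 8.37
  0.00549 femtoseconds = 0.00549e3 attoseconds = 5.49
  0.00826 femtoseconds = 0.00826e3 attoseconds = 8.26
  356 attoseconds → 356
Sum: 1.27 + 8.37 + 5.49 + 8.26 + 356 = 379.39

379.39 attoseconds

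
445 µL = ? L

micro = 10⁻⁶, (no prefix) = 10⁰; factor is 10⁻⁶.
445 × 10⁻⁶ = 0.000445

0.000445 L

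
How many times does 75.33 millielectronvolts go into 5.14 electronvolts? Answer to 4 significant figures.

(5.14) / (75.33 × 10^-3) = 0.068233 × 10^3

68.23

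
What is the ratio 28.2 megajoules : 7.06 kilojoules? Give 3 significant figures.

(28.2e6) / (7.06e3) = 3.994e3

3990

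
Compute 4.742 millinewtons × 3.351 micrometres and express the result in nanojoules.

4.742 × 10⁻³ × 3.351 × 10⁻⁶ = 15.890442 × 10⁻⁹ J

15.890442 nanojoules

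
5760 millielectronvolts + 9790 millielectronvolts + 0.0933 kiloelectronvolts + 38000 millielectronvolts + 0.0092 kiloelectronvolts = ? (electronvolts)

In electronvolts:
  5760 millielectronvolts = 5760 × 10⁻³ electronvolts = 5.76
  9790 millielectronvolts = 9790 × 10⁻³ electronvolts = 9.79
  0.0933 kiloelectronvolts = 0.0933 × 10³ electronvolts = 93.3
  38000 millielectronvolts = 38000 × 10⁻³ electronvolts = 38
  0.0092 kiloelectronvolts = 0.0092 × 10³ electronvolts = 9.2
Sum: 5.76 + 9.79 + 93.3 + 38 + 9.2 = 156.05

156.05 electronvolts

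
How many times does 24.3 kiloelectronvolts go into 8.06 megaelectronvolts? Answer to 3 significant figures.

332

(8.06 × 10^6) / (24.3 × 10^3) = 0.3317 × 10^3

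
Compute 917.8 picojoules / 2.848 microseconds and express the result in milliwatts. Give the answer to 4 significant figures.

0.3223 milliwatts

(917.8 × 10^-12) / (2.848 × 10^-6) = 322.261 × 10^-6 W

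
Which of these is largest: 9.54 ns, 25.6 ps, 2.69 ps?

9.54 ns = 0.00000000954 s
25.6 ps = 0.0000000000256 s
2.69 ps = 0.00000000000269 s

9.54 ns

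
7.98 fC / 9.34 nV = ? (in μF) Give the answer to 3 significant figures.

(7.98 × 10⁻¹⁵) / (9.34 × 10⁻⁹) = 0.85439 × 10⁻⁶ F

0.854 μF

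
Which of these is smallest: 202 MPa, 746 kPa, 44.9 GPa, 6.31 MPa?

202 MPa = 202000000 Pa
746 kPa = 746000 Pa
44.9 GPa = 44900000000 Pa
6.31 MPa = 6310000 Pa

746 kPa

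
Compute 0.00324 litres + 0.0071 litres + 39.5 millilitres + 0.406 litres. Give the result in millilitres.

In millilitres:
  0.00324 litres = 0.00324 × 10^3 millilitres = 3.24
  0.0071 litres = 0.0071 × 10^3 millilitres = 7.1
  39.5 millilitres → 39.5
  0.406 litres = 0.406 × 10^3 millilitres = 406
Sum: 3.24 + 7.1 + 39.5 + 406 = 455.84

455.84 millilitres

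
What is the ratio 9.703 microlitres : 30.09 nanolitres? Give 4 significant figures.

(9.703e-6) / (30.09e-9) = 0.32247e3

322.5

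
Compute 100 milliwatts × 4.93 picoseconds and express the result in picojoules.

100e-3 × 4.93e-12 = 493e-15 J

0.493 picojoules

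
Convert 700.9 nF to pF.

nano = 10^-9, pico = 10^-12; factor is 10^3.
700.9 × 10^3 = 700900

700900 pF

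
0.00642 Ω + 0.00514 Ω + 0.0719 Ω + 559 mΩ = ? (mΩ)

In mΩ:
  0.00642 Ω = 0.00642 × 10^3 mΩ = 6.42
  0.00514 Ω = 0.00514 × 10^3 mΩ = 5.14
  0.0719 Ω = 0.0719 × 10^3 mΩ = 71.9
  559 mΩ → 559
Sum: 6.42 + 5.14 + 71.9 + 559 = 642.46

642.46 mΩ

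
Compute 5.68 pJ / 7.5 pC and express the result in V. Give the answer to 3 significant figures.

0.757 V

(5.68 × 10⁻¹²) / (7.5 × 10⁻¹²) = 0.75733 V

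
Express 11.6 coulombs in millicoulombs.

(no prefix) = 10^0, milli = 10^-3; factor is 10^3.
11.6 × 10^3 = 11600

11600 millicoulombs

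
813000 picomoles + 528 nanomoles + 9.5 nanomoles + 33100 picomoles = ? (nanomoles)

In nanomoles:
  813000 picomoles = 813000e-3 nanomoles = 813
  528 nanomoles → 528
  9.5 nanomoles → 9.5
  33100 picomoles = 33100e-3 nanomoles = 33.1
Sum: 813 + 528 + 9.5 + 33.1 = 1383.6

1383.6 nanomoles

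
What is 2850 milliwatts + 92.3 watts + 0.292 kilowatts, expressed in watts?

387.15 watts

In watts:
  2850 milliwatts = 2850e-3 watts = 2.85
  92.3 watts → 92.3
  0.292 kilowatts = 0.292e3 watts = 292
Sum: 2.85 + 92.3 + 292 = 387.15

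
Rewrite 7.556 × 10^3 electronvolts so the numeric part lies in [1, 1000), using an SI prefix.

7.556 kiloelectronvolts

= 7.556 × 10^3 electronvolts; 10^3 is kilo.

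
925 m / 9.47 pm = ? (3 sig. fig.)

97700000000000

(925) / (9.47 × 10⁻¹²) = 97.68 × 10¹²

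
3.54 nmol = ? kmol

nano = 10⁻⁹, kilo = 10³; factor is 10⁻¹².
3.54 × 10⁻¹² = 0.00000000000354

0.00000000000354 kmol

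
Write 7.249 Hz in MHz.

(no prefix) = 10⁰, mega = 10⁶; factor is 10⁻⁶.
7.249 × 10⁻⁶ = 0.000007249

0.000007249 MHz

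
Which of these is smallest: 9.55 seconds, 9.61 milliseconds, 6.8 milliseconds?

6.8 milliseconds

9.55 seconds = 9.55 seconds
9.61 milliseconds = 0.00961 seconds
6.8 milliseconds = 0.0068 seconds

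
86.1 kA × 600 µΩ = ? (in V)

86.1 × 10^3 × 600 × 10^-6 = 51660 × 10^-3 V

51.66 V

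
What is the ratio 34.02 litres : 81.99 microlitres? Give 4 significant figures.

414900

(34.02) / (81.99e-6) = 0.41493e6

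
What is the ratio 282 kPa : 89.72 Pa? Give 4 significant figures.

3143

(282 × 10^3) / (89.72) = 3.1431 × 10^3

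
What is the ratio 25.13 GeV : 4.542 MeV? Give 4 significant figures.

5533

(25.13e9) / (4.542e6) = 5.5328e3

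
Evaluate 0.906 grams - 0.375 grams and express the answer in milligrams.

531 milligrams

In milligrams:
  0.906 grams = 0.906 × 10³ milligrams = 906
  0.375 grams = 0.375 × 10³ milligrams = 375
Difference: 906 - 375 = 531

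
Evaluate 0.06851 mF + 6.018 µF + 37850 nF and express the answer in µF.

In µF:
  0.06851 mF = 0.06851 × 10³ µF = 68.51
  6.018 µF → 6.018
  37850 nF = 37850 × 10⁻³ µF = 37.85
Sum: 68.51 + 6.018 + 37.85 = 112.378

112.378 µF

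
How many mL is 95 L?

95000 mL

(no prefix) = 10^0, milli = 10^-3; factor is 10^3.
95 × 10^3 = 95000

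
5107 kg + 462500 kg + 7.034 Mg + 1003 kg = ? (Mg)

475.644 Mg

In Mg:
  5107 kg = 5107 × 10⁻³ Mg = 5.107
  462500 kg = 462500 × 10⁻³ Mg = 462.5
  7.034 Mg → 7.034
  1003 kg = 1003 × 10⁻³ Mg = 1.003
Sum: 5.107 + 462.5 + 7.034 + 1.003 = 475.644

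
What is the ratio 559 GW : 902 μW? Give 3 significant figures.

620000000000000

(559e9) / (902e-6) = 0.6197e15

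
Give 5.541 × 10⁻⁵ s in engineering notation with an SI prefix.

= 55.41 × 10⁻⁶ s; 10⁻⁶ is micro.

55.41 µs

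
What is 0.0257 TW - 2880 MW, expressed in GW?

In GW:
  0.0257 TW = 0.0257 × 10³ GW = 25.7
  2880 MW = 2880 × 10⁻³ GW = 2.88
Difference: 25.7 - 2.88 = 22.82

22.82 GW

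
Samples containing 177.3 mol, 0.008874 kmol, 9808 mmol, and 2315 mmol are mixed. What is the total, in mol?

In mol:
  177.3 mol → 177.3
  0.008874 kmol = 0.008874 × 10³ mol = 8.874
  9808 mmol = 9808 × 10⁻³ mol = 9.808
  2315 mmol = 2315 × 10⁻³ mol = 2.315
Sum: 177.3 + 8.874 + 9.808 + 2.315 = 198.297

198.297 mol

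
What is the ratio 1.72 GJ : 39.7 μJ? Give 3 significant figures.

43300000000000

(1.72e9) / (39.7e-6) = 0.04332e15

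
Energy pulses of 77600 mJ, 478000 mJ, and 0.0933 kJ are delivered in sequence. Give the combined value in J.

In J:
  77600 mJ = 77600e-3 J = 77.6
  478000 mJ = 478000e-3 J = 478
  0.0933 kJ = 0.0933e3 J = 93.3
Sum: 77.6 + 478 + 93.3 = 648.9

648.9 J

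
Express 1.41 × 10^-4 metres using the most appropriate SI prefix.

= 141 × 10^-6 metres; 10^-6 is micro.

141 micrometres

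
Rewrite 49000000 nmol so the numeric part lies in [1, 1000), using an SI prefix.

= 49 × 10⁻³ mol; 10⁻³ is milli.

49 mmol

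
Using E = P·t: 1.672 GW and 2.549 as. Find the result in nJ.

1.672e9 × 2.549e-18 = 4.261928e-9 J

4.261928 nJ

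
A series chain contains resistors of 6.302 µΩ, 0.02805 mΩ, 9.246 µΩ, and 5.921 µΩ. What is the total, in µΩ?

49.519 µΩ

In µΩ:
  6.302 µΩ → 6.302
  0.02805 mΩ = 0.02805 × 10³ µΩ = 28.05
  9.246 µΩ → 9.246
  5.921 µΩ → 5.921
Sum: 6.302 + 28.05 + 9.246 + 5.921 = 49.519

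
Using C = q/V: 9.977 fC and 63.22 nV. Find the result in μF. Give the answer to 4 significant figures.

(9.977e-15) / (63.22e-9) = 0.157814e-6 F

0.1578 μF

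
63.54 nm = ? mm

nano = 10⁻⁹, milli = 10⁻³; factor is 10⁻⁶.
63.54 × 10⁻⁶ = 0.00006354

0.00006354 mm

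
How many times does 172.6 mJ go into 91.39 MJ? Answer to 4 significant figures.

529500000

(91.39 × 10^6) / (172.6 × 10^-3) = 0.52949 × 10^9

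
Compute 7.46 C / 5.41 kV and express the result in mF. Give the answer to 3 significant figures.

(7.46) / (5.41e3) = 1.3789e-3 F

1.38 mF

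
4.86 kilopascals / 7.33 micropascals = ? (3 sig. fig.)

(4.86 × 10³) / (7.33 × 10⁻⁶) = 0.663 × 10⁹

663000000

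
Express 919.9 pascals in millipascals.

919900 millipascals

(no prefix) = 10^0, milli = 10^-3; factor is 10^3.
919.9 × 10^3 = 919900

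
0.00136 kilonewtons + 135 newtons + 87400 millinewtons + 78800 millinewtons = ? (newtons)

In newtons:
  0.00136 kilonewtons = 0.00136 × 10³ newtons = 1.36
  135 newtons → 135
  87400 millinewtons = 87400 × 10⁻³ newtons = 87.4
  78800 millinewtons = 78800 × 10⁻³ newtons = 78.8
Sum: 1.36 + 135 + 87.4 + 78.8 = 302.56

302.56 newtons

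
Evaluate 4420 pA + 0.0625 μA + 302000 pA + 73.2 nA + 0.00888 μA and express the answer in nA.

451 nA

In nA:
  4420 pA = 4420e-3 nA = 4.42
  0.0625 μA = 0.0625e3 nA = 62.5
  302000 pA = 302000e-3 nA = 302
  73.2 nA → 73.2
  0.00888 μA = 0.00888e3 nA = 8.88
Sum: 4.42 + 62.5 + 302 + 73.2 + 8.88 = 451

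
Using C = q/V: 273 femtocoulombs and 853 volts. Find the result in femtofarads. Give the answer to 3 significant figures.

(273 × 10^-15) / (853) = 0.32005 × 10^-15 F

0.320 femtofarads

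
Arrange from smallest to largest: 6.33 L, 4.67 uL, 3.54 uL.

6.33 L = 6.33 L
4.67 uL = 0.00000467 L
3.54 uL = 0.00000354 L

3.54 uL < 4.67 uL < 6.33 L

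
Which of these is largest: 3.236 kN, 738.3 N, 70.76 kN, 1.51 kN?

3.236 kN = 3236 N
738.3 N = 738.3 N
70.76 kN = 70760 N
1.51 kN = 1510 N

70.76 kN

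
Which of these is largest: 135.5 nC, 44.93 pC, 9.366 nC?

135.5 nC = 0.0000001355 C
44.93 pC = 0.00000000004493 C
9.366 nC = 0.000000009366 C

135.5 nC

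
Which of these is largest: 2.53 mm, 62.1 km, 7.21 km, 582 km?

2.53 mm = 0.00253 m
62.1 km = 62100 m
7.21 km = 7210 m
582 km = 582000 m

582 km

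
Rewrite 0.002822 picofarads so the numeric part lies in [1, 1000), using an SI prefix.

= 2.822 × 10⁻¹⁵ farads; 10⁻¹⁵ is femto.

2.822 femtofarads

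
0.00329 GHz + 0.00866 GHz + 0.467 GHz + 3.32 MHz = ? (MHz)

In MHz:
  0.00329 GHz = 0.00329 × 10^3 MHz = 3.29
  0.00866 GHz = 0.00866 × 10^3 MHz = 8.66
  0.467 GHz = 0.467 × 10^3 MHz = 467
  3.32 MHz → 3.32
Sum: 3.29 + 8.66 + 467 + 3.32 = 482.27

482.27 MHz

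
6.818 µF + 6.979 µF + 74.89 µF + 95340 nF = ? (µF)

In µF:
  6.818 µF → 6.818
  6.979 µF → 6.979
  74.89 µF → 74.89
  95340 nF = 95340e-3 µF = 95.34
Sum: 6.818 + 6.979 + 74.89 + 95.34 = 184.027

184.027 µF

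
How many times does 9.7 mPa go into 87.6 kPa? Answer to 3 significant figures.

(87.6 × 10^3) / (9.7 × 10^-3) = 9.031 × 10^6

9030000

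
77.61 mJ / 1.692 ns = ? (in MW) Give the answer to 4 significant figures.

45.87 MW

(77.61e-3) / (1.692e-9) = 45.8688e6 W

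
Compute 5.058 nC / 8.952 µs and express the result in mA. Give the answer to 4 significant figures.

0.5650 mA

(5.058e-9) / (8.952e-6) = 0.565013e-3 A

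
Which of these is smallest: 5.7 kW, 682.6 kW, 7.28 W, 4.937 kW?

7.28 W

5.7 kW = 5700 W
682.6 kW = 682600 W
7.28 W = 7.28 W
4.937 kW = 4937 W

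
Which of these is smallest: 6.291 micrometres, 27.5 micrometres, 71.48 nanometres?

6.291 micrometres = 0.000006291 metres
27.5 micrometres = 0.0000275 metres
71.48 nanometres = 0.00000007148 metres

71.48 nanometres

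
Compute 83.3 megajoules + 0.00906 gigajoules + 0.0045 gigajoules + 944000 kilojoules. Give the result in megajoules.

1040.86 megajoules

In megajoules:
  83.3 megajoules → 83.3
  0.00906 gigajoules = 0.00906e3 megajoules = 9.06
  0.0045 gigajoules = 0.0045e3 megajoules = 4.5
  944000 kilojoules = 944000e-3 megajoules = 944
Sum: 83.3 + 9.06 + 4.5 + 944 = 1040.86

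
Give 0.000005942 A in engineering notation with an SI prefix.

5.942 µA

= 5.942 × 10^-6 A; 10^-6 is micro.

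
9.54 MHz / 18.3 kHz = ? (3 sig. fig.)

521

(9.54 × 10⁶) / (18.3 × 10³) = 0.5213 × 10³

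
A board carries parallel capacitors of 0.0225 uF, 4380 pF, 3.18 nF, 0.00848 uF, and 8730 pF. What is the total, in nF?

47.27 nF

In nF:
  0.0225 uF = 0.0225 × 10³ nF = 22.5
  4380 pF = 4380 × 10⁻³ nF = 4.38
  3.18 nF → 3.18
  0.00848 uF = 0.00848 × 10³ nF = 8.48
  8730 pF = 8730 × 10⁻³ nF = 8.73
Sum: 22.5 + 4.38 + 3.18 + 8.48 + 8.73 = 47.27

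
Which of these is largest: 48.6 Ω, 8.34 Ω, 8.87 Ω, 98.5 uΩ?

48.6 Ω = 48.6 Ω
8.34 Ω = 8.34 Ω
8.87 Ω = 8.87 Ω
98.5 uΩ = 0.0000985 Ω

48.6 Ω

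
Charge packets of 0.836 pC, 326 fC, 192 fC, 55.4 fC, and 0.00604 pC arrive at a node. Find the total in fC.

In fC:
  0.836 pC = 0.836e3 fC = 836
  326 fC → 326
  192 fC → 192
  55.4 fC → 55.4
  0.00604 pC = 0.00604e3 fC = 6.04
Sum: 836 + 326 + 192 + 55.4 + 6.04 = 1415.44

1415.44 fC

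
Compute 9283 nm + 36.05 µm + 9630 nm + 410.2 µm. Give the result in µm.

465.163 µm

In µm:
  9283 nm = 9283 × 10^-3 µm = 9.283
  36.05 µm → 36.05
  9630 nm = 9630 × 10^-3 µm = 9.63
  410.2 µm → 410.2
Sum: 9.283 + 36.05 + 9.63 + 410.2 = 465.163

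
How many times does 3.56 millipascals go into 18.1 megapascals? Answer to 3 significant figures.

5080000000

(18.1 × 10^6) / (3.56 × 10^-3) = 5.084 × 10^9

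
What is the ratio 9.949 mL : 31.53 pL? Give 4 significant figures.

(9.949 × 10^-3) / (31.53 × 10^-12) = 0.31554 × 10^9

315500000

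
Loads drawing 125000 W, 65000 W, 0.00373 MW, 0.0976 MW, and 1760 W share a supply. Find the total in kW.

In kW:
  125000 W = 125000e-3 kW = 125
  65000 W = 65000e-3 kW = 65
  0.00373 MW = 0.00373e3 kW = 3.73
  0.0976 MW = 0.0976e3 kW = 97.6
  1760 W = 1760e-3 kW = 1.76
Sum: 125 + 65 + 3.73 + 97.6 + 1.76 = 293.09

293.09 kW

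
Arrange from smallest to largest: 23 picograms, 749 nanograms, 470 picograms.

23 picograms < 470 picograms < 749 nanograms

23 picograms = 0.000000000023 grams
749 nanograms = 0.000000749 grams
470 picograms = 0.00000000047 grams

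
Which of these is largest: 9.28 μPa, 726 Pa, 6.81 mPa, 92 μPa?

9.28 μPa = 0.00000928 Pa
726 Pa = 726 Pa
6.81 mPa = 0.00681 Pa
92 μPa = 0.000092 Pa

726 Pa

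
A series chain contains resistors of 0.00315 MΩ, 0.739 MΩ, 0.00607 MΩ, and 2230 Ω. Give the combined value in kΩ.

750.45 kΩ

In kΩ:
  0.00315 MΩ = 0.00315e3 kΩ = 3.15
  0.739 MΩ = 0.739e3 kΩ = 739
  0.00607 MΩ = 0.00607e3 kΩ = 6.07
  2230 Ω = 2230e-3 kΩ = 2.23
Sum: 3.15 + 739 + 6.07 + 2.23 = 750.45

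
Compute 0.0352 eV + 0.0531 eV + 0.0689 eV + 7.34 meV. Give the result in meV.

164.54 meV

In meV:
  0.0352 eV = 0.0352e3 meV = 35.2
  0.0531 eV = 0.0531e3 meV = 53.1
  0.0689 eV = 0.0689e3 meV = 68.9
  7.34 meV → 7.34
Sum: 35.2 + 53.1 + 68.9 + 7.34 = 164.54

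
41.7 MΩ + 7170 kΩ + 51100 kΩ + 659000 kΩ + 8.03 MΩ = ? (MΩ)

767 MΩ

In MΩ:
  41.7 MΩ → 41.7
  7170 kΩ = 7170 × 10^-3 MΩ = 7.17
  51100 kΩ = 51100 × 10^-3 MΩ = 51.1
  659000 kΩ = 659000 × 10^-3 MΩ = 659
  8.03 MΩ → 8.03
Sum: 41.7 + 7.17 + 51.1 + 659 + 8.03 = 767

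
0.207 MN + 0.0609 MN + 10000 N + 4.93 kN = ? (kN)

In kN:
  0.207 MN = 0.207 × 10³ kN = 207
  0.0609 MN = 0.0609 × 10³ kN = 60.9
  10000 N = 10000 × 10⁻³ kN = 10
  4.93 kN → 4.93
Sum: 207 + 60.9 + 10 + 4.93 = 282.83

282.83 kN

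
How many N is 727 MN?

727000000 N

mega = 10^6, (no prefix) = 10^0; factor is 10^6.
727 × 10^6 = 727000000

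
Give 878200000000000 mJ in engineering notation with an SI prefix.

878.2 GJ

= 878.2e9 J; 1e9 is giga.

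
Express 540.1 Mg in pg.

540100000000000000000 pg

mega = 10^6, pico = 10^-12; factor is 10^18.
540.1 × 10^18 = 540100000000000000000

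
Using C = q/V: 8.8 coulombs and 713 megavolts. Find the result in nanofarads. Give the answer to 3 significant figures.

12.3 nanofarads

(8.8) / (713 × 10^6) = 0.012342 × 10^-6 F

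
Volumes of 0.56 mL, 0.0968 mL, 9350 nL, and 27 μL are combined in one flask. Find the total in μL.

In μL:
  0.56 mL = 0.56 × 10³ μL = 560
  0.0968 mL = 0.0968 × 10³ μL = 96.8
  9350 nL = 9350 × 10⁻³ μL = 9.35
  27 μL → 27
Sum: 560 + 96.8 + 9.35 + 27 = 693.15

693.15 μL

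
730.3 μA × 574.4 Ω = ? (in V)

0.41948432 V

730.3e-6 × 574.4 = 419484.32e-6 V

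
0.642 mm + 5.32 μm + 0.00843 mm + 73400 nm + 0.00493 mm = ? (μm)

In μm:
  0.642 mm = 0.642 × 10³ μm = 642
  5.32 μm → 5.32
  0.00843 mm = 0.00843 × 10³ μm = 8.43
  73400 nm = 73400 × 10⁻³ μm = 73.4
  0.00493 mm = 0.00493 × 10³ μm = 4.93
Sum: 642 + 5.32 + 8.43 + 73.4 + 4.93 = 734.08

734.08 μm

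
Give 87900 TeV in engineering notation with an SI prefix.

87.9 PeV

= 87.9 × 10^15 eV; 10^15 is peta.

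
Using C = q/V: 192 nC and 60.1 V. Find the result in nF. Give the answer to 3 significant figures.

(192e-9) / (60.1) = 3.1947e-9 F

3.19 nF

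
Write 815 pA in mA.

pico = 10⁻¹², milli = 10⁻³; factor is 10⁻⁹.
815 × 10⁻⁹ = 0.000000815

0.000000815 mA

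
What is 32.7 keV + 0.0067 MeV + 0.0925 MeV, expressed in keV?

131.9 keV

In keV:
  32.7 keV → 32.7
  0.0067 MeV = 0.0067e3 keV = 6.7
  0.0925 MeV = 0.0925e3 keV = 92.5
Sum: 32.7 + 6.7 + 92.5 = 131.9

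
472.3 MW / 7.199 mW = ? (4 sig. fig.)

65610000000

(472.3 × 10⁶) / (7.199 × 10⁻³) = 65.606 × 10⁹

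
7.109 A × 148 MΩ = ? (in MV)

7.109 × 148 × 10⁶ = 1052.132 × 10⁶ V

1052.132 MV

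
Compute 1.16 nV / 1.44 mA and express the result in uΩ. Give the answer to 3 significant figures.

(1.16e-9) / (1.44e-3) = 0.80556e-6 Ω

0.806 uΩ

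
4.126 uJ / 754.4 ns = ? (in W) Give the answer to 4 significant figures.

5.469 W

(4.126 × 10⁻⁶) / (754.4 × 10⁻⁹) = 0.00546925 × 10³ W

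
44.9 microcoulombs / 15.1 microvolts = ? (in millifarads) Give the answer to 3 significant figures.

(44.9 × 10⁻⁶) / (15.1 × 10⁻⁶) = 2.9735 F

2970 millifarads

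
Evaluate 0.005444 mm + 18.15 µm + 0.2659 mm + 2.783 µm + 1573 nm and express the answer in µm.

293.85 µm

In µm:
  0.005444 mm = 0.005444 × 10^3 µm = 5.444
  18.15 µm → 18.15
  0.2659 mm = 0.2659 × 10^3 µm = 265.9
  2.783 µm → 2.783
  1573 nm = 1573 × 10^-3 µm = 1.573
Sum: 5.444 + 18.15 + 265.9 + 2.783 + 1.573 = 293.85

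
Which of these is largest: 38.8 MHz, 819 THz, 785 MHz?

38.8 MHz = 38800000 Hz
819 THz = 819000000000000 Hz
785 MHz = 785000000 Hz

819 THz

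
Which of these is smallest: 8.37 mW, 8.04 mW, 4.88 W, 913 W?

8.37 mW = 0.00837 W
8.04 mW = 0.00804 W
4.88 W = 4.88 W
913 W = 913 W

8.04 mW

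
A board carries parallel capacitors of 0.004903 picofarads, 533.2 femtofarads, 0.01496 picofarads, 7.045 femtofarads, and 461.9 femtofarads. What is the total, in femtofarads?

1022.008 femtofarads

In femtofarads:
  0.004903 picofarads = 0.004903e3 femtofarads = 4.903
  533.2 femtofarads → 533.2
  0.01496 picofarads = 0.01496e3 femtofarads = 14.96
  7.045 femtofarads → 7.045
  461.9 femtofarads → 461.9
Sum: 4.903 + 533.2 + 14.96 + 7.045 + 461.9 = 1022.008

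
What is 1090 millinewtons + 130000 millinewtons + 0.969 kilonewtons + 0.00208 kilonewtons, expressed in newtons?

In newtons:
  1090 millinewtons = 1090 × 10⁻³ newtons = 1.09
  130000 millinewtons = 130000 × 10⁻³ newtons = 130
  0.969 kilonewtons = 0.969 × 10³ newtons = 969
  0.00208 kilonewtons = 0.00208 × 10³ newtons = 2.08
Sum: 1.09 + 130 + 969 + 2.08 = 1102.17

1102.17 newtons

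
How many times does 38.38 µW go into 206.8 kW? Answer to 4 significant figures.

(206.8e3) / (38.38e-6) = 5.3882e9

5388000000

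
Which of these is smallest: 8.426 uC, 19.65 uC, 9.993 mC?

8.426 uC

8.426 uC = 0.000008426 C
19.65 uC = 0.00001965 C
9.993 mC = 0.009993 C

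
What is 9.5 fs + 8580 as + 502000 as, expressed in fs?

In fs:
  9.5 fs → 9.5
  8580 as = 8580 × 10⁻³ fs = 8.58
  502000 as = 502000 × 10⁻³ fs = 502
Sum: 9.5 + 8.58 + 502 = 520.08

520.08 fs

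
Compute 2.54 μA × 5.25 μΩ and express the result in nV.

2.54e-6 × 5.25e-6 = 13.335e-12 V

0.013335 nV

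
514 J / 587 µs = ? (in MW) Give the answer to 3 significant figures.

(514) / (587 × 10⁻⁶) = 0.87564 × 10⁶ W

0.876 MW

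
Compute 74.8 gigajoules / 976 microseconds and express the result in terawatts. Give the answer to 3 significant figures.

76.6 terawatts

(74.8e9) / (976e-6) = 0.076639e15 W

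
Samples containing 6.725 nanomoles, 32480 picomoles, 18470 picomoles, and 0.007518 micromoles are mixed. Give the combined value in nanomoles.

In nanomoles:
  6.725 nanomoles → 6.725
  32480 picomoles = 32480 × 10^-3 nanomoles = 32.48
  18470 picomoles = 18470 × 10^-3 nanomoles = 18.47
  0.007518 micromoles = 0.007518 × 10^3 nanomoles = 7.518
Sum: 6.725 + 32.48 + 18.47 + 7.518 = 65.193

65.193 nanomoles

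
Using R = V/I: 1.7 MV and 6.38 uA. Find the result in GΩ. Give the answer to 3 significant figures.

(1.7e6) / (6.38e-6) = 0.26646e12 Ω

266 GΩ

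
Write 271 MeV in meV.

mega = 1e6, milli = 1e-3; factor is 1e9.
271 × 1e9 = 271000000000

271000000000 meV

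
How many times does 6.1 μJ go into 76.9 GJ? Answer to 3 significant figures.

(76.9 × 10⁹) / (6.1 × 10⁻⁶) = 12.61 × 10¹⁵

12600000000000000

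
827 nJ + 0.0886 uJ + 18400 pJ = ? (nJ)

In nJ:
  827 nJ → 827
  0.0886 uJ = 0.0886e3 nJ = 88.6
  18400 pJ = 18400e-3 nJ = 18.4
Sum: 827 + 88.6 + 18.4 = 934

934 nJ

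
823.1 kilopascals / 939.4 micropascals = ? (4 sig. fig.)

(823.1e3) / (939.4e-6) = 0.8762e9

876200000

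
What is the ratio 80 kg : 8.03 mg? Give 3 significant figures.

(80 × 10³) / (8.03 × 10⁻³) = 9.963 × 10⁶

9960000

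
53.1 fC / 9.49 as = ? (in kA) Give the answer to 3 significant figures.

(53.1e-15) / (9.49e-18) = 5.5954e3 A

5.60 kA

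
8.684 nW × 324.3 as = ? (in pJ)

8.684 × 10^-9 × 324.3 × 10^-18 = 2816.2212 × 10^-27 J

0.0000000000028162212 pJ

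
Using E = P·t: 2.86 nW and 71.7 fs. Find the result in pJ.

0.000000000205062 pJ

2.86 × 10^-9 × 71.7 × 10^-15 = 205.062 × 10^-24 J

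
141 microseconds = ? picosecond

141000000 picoseconds

micro = 10^-6, pico = 10^-12; factor is 10^6.
141 × 10^6 = 141000000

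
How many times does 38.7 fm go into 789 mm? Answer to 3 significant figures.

(789e-3) / (38.7e-15) = 20.39e12

20400000000000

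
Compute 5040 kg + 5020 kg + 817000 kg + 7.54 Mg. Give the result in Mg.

834.6 Mg

In Mg:
  5040 kg = 5040 × 10^-3 Mg = 5.04
  5020 kg = 5020 × 10^-3 Mg = 5.02
  817000 kg = 817000 × 10^-3 Mg = 817
  7.54 Mg → 7.54
Sum: 5.04 + 5.02 + 817 + 7.54 = 834.6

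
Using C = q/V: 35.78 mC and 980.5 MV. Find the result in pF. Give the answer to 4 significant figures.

36.49 pF

(35.78 × 10^-3) / (980.5 × 10^6) = 0.0364916 × 10^-9 F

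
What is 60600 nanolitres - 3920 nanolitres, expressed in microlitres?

56.68 microlitres

In microlitres:
  60600 nanolitres = 60600 × 10^-3 microlitres = 60.6
  3920 nanolitres = 3920 × 10^-3 microlitres = 3.92
Difference: 60.6 - 3.92 = 56.68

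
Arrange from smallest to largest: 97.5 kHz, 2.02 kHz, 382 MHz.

97.5 kHz = 97500 Hz
2.02 kHz = 2020 Hz
382 MHz = 382000000 Hz

2.02 kHz < 97.5 kHz < 382 MHz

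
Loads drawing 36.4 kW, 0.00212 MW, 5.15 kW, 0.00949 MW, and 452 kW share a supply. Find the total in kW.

In kW:
  36.4 kW → 36.4
  0.00212 MW = 0.00212 × 10³ kW = 2.12
  5.15 kW → 5.15
  0.00949 MW = 0.00949 × 10³ kW = 9.49
  452 kW → 452
Sum: 36.4 + 2.12 + 5.15 + 9.49 + 452 = 505.16

505.16 kW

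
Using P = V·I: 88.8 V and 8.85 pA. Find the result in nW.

0.78588 nW

88.8 × 8.85 × 10⁻¹² = 785.88 × 10⁻¹² W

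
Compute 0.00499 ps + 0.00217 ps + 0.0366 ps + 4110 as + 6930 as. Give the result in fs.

54.8 fs

In fs:
  0.00499 ps = 0.00499 × 10³ fs = 4.99
  0.00217 ps = 0.00217 × 10³ fs = 2.17
  0.0366 ps = 0.0366 × 10³ fs = 36.6
  4110 as = 4110 × 10⁻³ fs = 4.11
  6930 as = 6930 × 10⁻³ fs = 6.93
Sum: 4.99 + 2.17 + 36.6 + 4.11 + 6.93 = 54.8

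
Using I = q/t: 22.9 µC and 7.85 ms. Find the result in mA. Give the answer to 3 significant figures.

2.92 mA

(22.9e-6) / (7.85e-3) = 2.9172e-3 A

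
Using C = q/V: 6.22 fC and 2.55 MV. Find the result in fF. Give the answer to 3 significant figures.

(6.22e-15) / (2.55e6) = 2.4392e-21 F

0.00000244 fF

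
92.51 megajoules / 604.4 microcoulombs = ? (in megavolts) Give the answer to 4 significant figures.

153100 megavolts

(92.51e6) / (604.4e-6) = 0.153061e12 V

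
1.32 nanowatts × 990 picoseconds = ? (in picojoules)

1.32 × 10⁻⁹ × 990 × 10⁻¹² = 1306.8 × 10⁻²¹ J

0.0000013068 picojoules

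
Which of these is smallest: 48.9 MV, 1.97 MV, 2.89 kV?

48.9 MV = 48900000 V
1.97 MV = 1970000 V
2.89 kV = 2890 V

2.89 kV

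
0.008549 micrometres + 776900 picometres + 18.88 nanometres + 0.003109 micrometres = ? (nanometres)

In nanometres:
  0.008549 micrometres = 0.008549 × 10³ nanometres = 8.549
  776900 picometres = 776900 × 10⁻³ nanometres = 776.9
  18.88 nanometres → 18.88
  0.003109 micrometres = 0.003109 × 10³ nanometres = 3.109
Sum: 8.549 + 776.9 + 18.88 + 3.109 = 807.438

807.438 nanometres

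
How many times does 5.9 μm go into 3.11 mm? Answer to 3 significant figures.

527

(3.11e-3) / (5.9e-6) = 0.5271e3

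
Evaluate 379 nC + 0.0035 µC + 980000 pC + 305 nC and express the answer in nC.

1667.5 nC

In nC:
  379 nC → 379
  0.0035 µC = 0.0035e3 nC = 3.5
  980000 pC = 980000e-3 nC = 980
  305 nC → 305
Sum: 379 + 3.5 + 980 + 305 = 1667.5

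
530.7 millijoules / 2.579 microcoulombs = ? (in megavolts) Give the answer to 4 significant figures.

0.2058 megavolts

(530.7 × 10⁻³) / (2.579 × 10⁻⁶) = 205.777 × 10³ V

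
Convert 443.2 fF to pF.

femto = 10⁻¹⁵, pico = 10⁻¹²; factor is 10⁻³.
443.2 × 10⁻³ = 0.4432

0.4432 pF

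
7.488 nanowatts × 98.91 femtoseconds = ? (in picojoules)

0.00000000074063808 picojoules

7.488 × 10⁻⁹ × 98.91 × 10⁻¹⁵ = 740.63808 × 10⁻²⁴ J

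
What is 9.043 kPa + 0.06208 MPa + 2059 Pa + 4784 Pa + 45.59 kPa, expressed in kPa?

In kPa:
  9.043 kPa → 9.043
  0.06208 MPa = 0.06208 × 10^3 kPa = 62.08
  2059 Pa = 2059 × 10^-3 kPa = 2.059
  4784 Pa = 4784 × 10^-3 kPa = 4.784
  45.59 kPa → 45.59
Sum: 9.043 + 62.08 + 2.059 + 4.784 + 45.59 = 123.556

123.556 kPa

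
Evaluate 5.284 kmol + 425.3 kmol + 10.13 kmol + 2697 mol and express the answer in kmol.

In kmol:
  5.284 kmol → 5.284
  425.3 kmol → 425.3
  10.13 kmol → 10.13
  2697 mol = 2697 × 10^-3 kmol = 2.697
Sum: 5.284 + 425.3 + 10.13 + 2.697 = 443.411

443.411 kmol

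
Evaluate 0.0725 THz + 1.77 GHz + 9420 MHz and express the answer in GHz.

83.69 GHz

In GHz:
  0.0725 THz = 0.0725e3 GHz = 72.5
  1.77 GHz → 1.77
  9420 MHz = 9420e-3 GHz = 9.42
Sum: 72.5 + 1.77 + 9.42 = 83.69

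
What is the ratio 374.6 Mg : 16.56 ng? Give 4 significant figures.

(374.6 × 10^6) / (16.56 × 10^-9) = 22.621 × 10^15

22620000000000000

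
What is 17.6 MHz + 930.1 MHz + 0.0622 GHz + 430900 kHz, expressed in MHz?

1440.8 MHz

In MHz:
  17.6 MHz → 17.6
  930.1 MHz → 930.1
  0.0622 GHz = 0.0622 × 10³ MHz = 62.2
  430900 kHz = 430900 × 10⁻³ MHz = 430.9
Sum: 17.6 + 930.1 + 62.2 + 430.9 = 1440.8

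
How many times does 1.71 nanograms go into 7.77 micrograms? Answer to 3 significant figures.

4540

(7.77e-6) / (1.71e-9) = 4.544e3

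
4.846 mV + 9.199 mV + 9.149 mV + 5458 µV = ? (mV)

In mV:
  4.846 mV → 4.846
  9.199 mV → 9.199
  9.149 mV → 9.149
  5458 µV = 5458e-3 mV = 5.458
Sum: 4.846 + 9.199 + 9.149 + 5.458 = 28.652

28.652 mV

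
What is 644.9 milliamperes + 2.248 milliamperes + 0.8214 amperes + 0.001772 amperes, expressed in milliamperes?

In milliamperes:
  644.9 milliamperes → 644.9
  2.248 milliamperes → 2.248
  0.8214 amperes = 0.8214e3 milliamperes = 821.4
  0.001772 amperes = 0.001772e3 milliamperes = 1.772
Sum: 644.9 + 2.248 + 821.4 + 1.772 = 1470.32

1470.32 milliamperes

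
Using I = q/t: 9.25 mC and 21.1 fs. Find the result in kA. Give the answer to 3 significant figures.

(9.25e-3) / (21.1e-15) = 0.43839e12 A

438000000 kA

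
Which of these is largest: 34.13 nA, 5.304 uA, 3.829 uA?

5.304 uA

34.13 nA = 0.00000003413 A
5.304 uA = 0.000005304 A
3.829 uA = 0.000003829 A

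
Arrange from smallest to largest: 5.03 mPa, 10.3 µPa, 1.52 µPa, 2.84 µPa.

5.03 mPa = 0.00503 Pa
10.3 µPa = 0.0000103 Pa
1.52 µPa = 0.00000152 Pa
2.84 µPa = 0.00000284 Pa

1.52 µPa < 2.84 µPa < 10.3 µPa < 5.03 mPa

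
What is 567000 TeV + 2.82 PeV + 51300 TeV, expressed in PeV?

621.12 PeV

In PeV:
  567000 TeV = 567000 × 10^-3 PeV = 567
  2.82 PeV → 2.82
  51300 TeV = 51300 × 10^-3 PeV = 51.3
Sum: 567 + 2.82 + 51.3 = 621.12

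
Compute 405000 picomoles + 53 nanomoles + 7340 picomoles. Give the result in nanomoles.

In nanomoles:
  405000 picomoles = 405000 × 10^-3 nanomoles = 405
  53 nanomoles → 53
  7340 picomoles = 7340 × 10^-3 nanomoles = 7.34
Sum: 405 + 53 + 7.34 = 465.34

465.34 nanomoles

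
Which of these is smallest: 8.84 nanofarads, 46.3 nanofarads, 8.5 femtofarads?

8.84 nanofarads = 0.00000000884 farads
46.3 nanofarads = 0.0000000463 farads
8.5 femtofarads = 0.0000000000000085 farads

8.5 femtofarads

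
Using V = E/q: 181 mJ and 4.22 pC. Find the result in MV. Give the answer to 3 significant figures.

42900 MV

(181 × 10^-3) / (4.22 × 10^-12) = 42.891 × 10^9 V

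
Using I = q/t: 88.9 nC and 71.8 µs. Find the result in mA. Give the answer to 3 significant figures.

1.24 mA

(88.9 × 10^-9) / (71.8 × 10^-6) = 1.2382 × 10^-3 A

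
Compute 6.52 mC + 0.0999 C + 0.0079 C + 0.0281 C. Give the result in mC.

In mC:
  6.52 mC → 6.52
  0.0999 C = 0.0999 × 10^3 mC = 99.9
  0.0079 C = 0.0079 × 10^3 mC = 7.9
  0.0281 C = 0.0281 × 10^3 mC = 28.1
Sum: 6.52 + 99.9 + 7.9 + 28.1 = 142.42

142.42 mC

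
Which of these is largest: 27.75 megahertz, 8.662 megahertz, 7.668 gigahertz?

27.75 megahertz = 27750000 hertz
8.662 megahertz = 8662000 hertz
7.668 gigahertz = 7668000000 hertz

7.668 gigahertz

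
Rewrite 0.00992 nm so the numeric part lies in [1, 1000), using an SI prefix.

9.92 pm

= 9.92 × 10⁻¹² m; 10⁻¹² is pico.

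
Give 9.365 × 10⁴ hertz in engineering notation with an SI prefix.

93.65 kilohertz

= 93.65 × 10³ hertz; 10³ is kilo.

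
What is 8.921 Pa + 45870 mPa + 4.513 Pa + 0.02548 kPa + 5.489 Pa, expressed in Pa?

In Pa:
  8.921 Pa → 8.921
  45870 mPa = 45870 × 10^-3 Pa = 45.87
  4.513 Pa → 4.513
  0.02548 kPa = 0.02548 × 10^3 Pa = 25.48
  5.489 Pa → 5.489
Sum: 8.921 + 45.87 + 4.513 + 25.48 + 5.489 = 90.273

90.273 Pa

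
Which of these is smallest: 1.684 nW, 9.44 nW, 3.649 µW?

1.684 nW

1.684 nW = 0.000000001684 W
9.44 nW = 0.00000000944 W
3.649 µW = 0.000003649 W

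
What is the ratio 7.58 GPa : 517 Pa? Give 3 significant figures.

14700000

(7.58e9) / (517) = 0.01466e9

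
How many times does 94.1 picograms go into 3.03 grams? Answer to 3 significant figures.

32200000000

(3.03) / (94.1 × 10⁻¹²) = 0.0322 × 10¹²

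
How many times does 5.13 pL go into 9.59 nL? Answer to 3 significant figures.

1870

(9.59 × 10⁻⁹) / (5.13 × 10⁻¹²) = 1.869 × 10³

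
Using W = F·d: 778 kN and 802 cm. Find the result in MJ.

778 × 10^3 × 802 × 10^-2 = 623956 × 10^1 J

6.23956 MJ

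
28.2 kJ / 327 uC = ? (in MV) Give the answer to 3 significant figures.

86.2 MV

(28.2 × 10^3) / (327 × 10^-6) = 0.086239 × 10^9 V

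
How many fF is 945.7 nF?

945700000 fF

nano = 1e-9, femto = 1e-15; factor is 1e6.
945.7 × 1e6 = 945700000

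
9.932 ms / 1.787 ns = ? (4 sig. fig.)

5558000

(9.932 × 10⁻³) / (1.787 × 10⁻⁹) = 5.5579 × 10⁶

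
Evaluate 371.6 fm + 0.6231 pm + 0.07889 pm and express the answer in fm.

1073.59 fm

In fm:
  371.6 fm → 371.6
  0.6231 pm = 0.6231 × 10³ fm = 623.1
  0.07889 pm = 0.07889 × 10³ fm = 78.89
Sum: 371.6 + 623.1 + 78.89 = 1073.59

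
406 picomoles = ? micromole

0.000406 micromoles

pico = 1e-12, micro = 1e-6; factor is 1e-6.
406 × 1e-6 = 0.000406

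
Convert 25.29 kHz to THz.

kilo = 1e3, tera = 1e12; factor is 1e-9.
25.29 × 1e-9 = 0.00000002529

0.00000002529 THz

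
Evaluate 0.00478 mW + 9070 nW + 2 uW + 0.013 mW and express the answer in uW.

In uW:
  0.00478 mW = 0.00478 × 10^3 uW = 4.78
  9070 nW = 9070 × 10^-3 uW = 9.07
  2 uW → 2
  0.013 mW = 0.013 × 10^3 uW = 13
Sum: 4.78 + 9.07 + 2 + 13 = 28.85

28.85 uW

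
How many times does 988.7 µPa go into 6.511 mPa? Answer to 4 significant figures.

(6.511e-3) / (988.7e-6) = 0.0065854e3

6.585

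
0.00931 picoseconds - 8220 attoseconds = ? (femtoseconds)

1.09 femtoseconds

In femtoseconds:
  0.00931 picoseconds = 0.00931 × 10^3 femtoseconds = 9.31
  8220 attoseconds = 8220 × 10^-3 femtoseconds = 8.22
Difference: 9.31 - 8.22 = 1.09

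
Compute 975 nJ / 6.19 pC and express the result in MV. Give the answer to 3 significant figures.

(975e-9) / (6.19e-12) = 157.51e3 V

0.158 MV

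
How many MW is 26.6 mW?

0.0000000266 MW

milli = 1e-3, mega = 1e6; factor is 1e-9.
26.6 × 1e-9 = 0.0000000266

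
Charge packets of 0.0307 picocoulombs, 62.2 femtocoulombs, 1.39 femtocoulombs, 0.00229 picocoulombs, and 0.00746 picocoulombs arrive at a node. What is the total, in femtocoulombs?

104.04 femtocoulombs

In femtocoulombs:
  0.0307 picocoulombs = 0.0307e3 femtocoulombs = 30.7
  62.2 femtocoulombs → 62.2
  1.39 femtocoulombs → 1.39
  0.00229 picocoulombs = 0.00229e3 femtocoulombs = 2.29
  0.00746 picocoulombs = 0.00746e3 femtocoulombs = 7.46
Sum: 30.7 + 62.2 + 1.39 + 2.29 + 7.46 = 104.04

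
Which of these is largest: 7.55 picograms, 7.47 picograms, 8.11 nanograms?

8.11 nanograms

7.55 picograms = 0.00000000000755 grams
7.47 picograms = 0.00000000000747 grams
8.11 nanograms = 0.00000000811 grams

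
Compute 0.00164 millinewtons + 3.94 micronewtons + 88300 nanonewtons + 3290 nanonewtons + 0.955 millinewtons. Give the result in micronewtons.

1052.17 micronewtons

In micronewtons:
  0.00164 millinewtons = 0.00164 × 10³ micronewtons = 1.64
  3.94 micronewtons → 3.94
  88300 nanonewtons = 88300 × 10⁻³ micronewtons = 88.3
  3290 nanonewtons = 3290 × 10⁻³ micronewtons = 3.29
  0.955 millinewtons = 0.955 × 10³ micronewtons = 955
Sum: 1.64 + 3.94 + 88.3 + 3.29 + 955 = 1052.17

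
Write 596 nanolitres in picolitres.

nano = 10^-9, pico = 10^-12; factor is 10^3.
596 × 10^3 = 596000

596000 picolitres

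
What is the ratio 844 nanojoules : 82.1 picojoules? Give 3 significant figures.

(844 × 10^-9) / (82.1 × 10^-12) = 10.28 × 10^3

10300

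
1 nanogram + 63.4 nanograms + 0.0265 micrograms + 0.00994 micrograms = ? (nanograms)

In nanograms:
  1 nanogram → 1
  63.4 nanograms → 63.4
  0.0265 micrograms = 0.0265 × 10³ nanograms = 26.5
  0.00994 micrograms = 0.00994 × 10³ nanograms = 9.94
Sum: 1 + 63.4 + 26.5 + 9.94 = 100.84

100.84 nanograms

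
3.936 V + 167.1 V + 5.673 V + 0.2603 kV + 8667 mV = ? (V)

445.676 V

In V:
  3.936 V → 3.936
  167.1 V → 167.1
  5.673 V → 5.673
  0.2603 kV = 0.2603 × 10^3 V = 260.3
  8667 mV = 8667 × 10^-3 V = 8.667
Sum: 3.936 + 167.1 + 5.673 + 260.3 + 8.667 = 445.676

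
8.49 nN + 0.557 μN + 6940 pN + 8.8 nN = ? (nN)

In nN:
  8.49 nN → 8.49
  0.557 μN = 0.557 × 10^3 nN = 557
  6940 pN = 6940 × 10^-3 nN = 6.94
  8.8 nN → 8.8
Sum: 8.49 + 557 + 6.94 + 8.8 = 581.23

581.23 nN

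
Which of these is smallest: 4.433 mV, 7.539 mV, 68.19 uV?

68.19 uV

4.433 mV = 0.004433 V
7.539 mV = 0.007539 V
68.19 uV = 0.00006819 V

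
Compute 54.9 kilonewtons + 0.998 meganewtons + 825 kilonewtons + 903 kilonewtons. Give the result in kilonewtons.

2780.9 kilonewtons

In kilonewtons:
  54.9 kilonewtons → 54.9
  0.998 meganewtons = 0.998 × 10³ kilonewtons = 998
  825 kilonewtons → 825
  903 kilonewtons → 903
Sum: 54.9 + 998 + 825 + 903 = 2780.9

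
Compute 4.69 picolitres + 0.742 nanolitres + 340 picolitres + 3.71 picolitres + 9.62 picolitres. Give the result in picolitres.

In picolitres:
  4.69 picolitres → 4.69
  0.742 nanolitres = 0.742e3 picolitres = 742
  340 picolitres → 340
  3.71 picolitres → 3.71
  9.62 picolitres → 9.62
Sum: 4.69 + 742 + 340 + 3.71 + 9.62 = 1100.02

1100.02 picolitres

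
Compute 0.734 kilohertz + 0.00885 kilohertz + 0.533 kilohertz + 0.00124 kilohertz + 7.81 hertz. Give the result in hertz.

In hertz:
  0.734 kilohertz = 0.734 × 10³ hertz = 734
  0.00885 kilohertz = 0.00885 × 10³ hertz = 8.85
  0.533 kilohertz = 0.533 × 10³ hertz = 533
  0.00124 kilohertz = 0.00124 × 10³ hertz = 1.24
  7.81 hertz → 7.81
Sum: 734 + 8.85 + 533 + 1.24 + 7.81 = 1284.9

1284.9 hertz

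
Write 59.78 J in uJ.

59780000 uJ

(no prefix) = 10⁰, micro = 10⁻⁶; factor is 10⁶.
59.78 × 10⁶ = 59780000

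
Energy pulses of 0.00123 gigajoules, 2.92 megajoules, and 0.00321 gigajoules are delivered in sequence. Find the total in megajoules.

7.36 megajoules

In megajoules:
  0.00123 gigajoules = 0.00123 × 10^3 megajoules = 1.23
  2.92 megajoules → 2.92
  0.00321 gigajoules = 0.00321 × 10^3 megajoules = 3.21
Sum: 1.23 + 2.92 + 3.21 = 7.36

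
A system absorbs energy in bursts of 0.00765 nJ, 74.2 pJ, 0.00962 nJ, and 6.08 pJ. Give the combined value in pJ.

97.55 pJ

In pJ:
  0.00765 nJ = 0.00765e3 pJ = 7.65
  74.2 pJ → 74.2
  0.00962 nJ = 0.00962e3 pJ = 9.62
  6.08 pJ → 6.08
Sum: 7.65 + 74.2 + 9.62 + 6.08 = 97.55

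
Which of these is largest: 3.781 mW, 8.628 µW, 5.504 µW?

3.781 mW

3.781 mW = 0.003781 W
8.628 µW = 0.000008628 W
5.504 µW = 0.000005504 W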